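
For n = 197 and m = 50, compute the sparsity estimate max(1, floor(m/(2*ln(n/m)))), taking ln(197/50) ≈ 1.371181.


n/m = 197/50.
ln(n/m) ≈ 1.371181.
2*ln(n/m) ≈ 2.742362.
m/(2*ln(n/m)) ≈ 50/2.742362 ≈ 18.2325.
floor = 18.
k_max = max(1, 18) = 18.

18


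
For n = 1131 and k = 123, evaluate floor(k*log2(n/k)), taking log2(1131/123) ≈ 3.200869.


log2(n/k) = log2(1131/123) ≈ 3.200869.
k*log2(n/k) ≈ 123*3.200869 = 393.706887.
floor(393.706887) = 393.

393


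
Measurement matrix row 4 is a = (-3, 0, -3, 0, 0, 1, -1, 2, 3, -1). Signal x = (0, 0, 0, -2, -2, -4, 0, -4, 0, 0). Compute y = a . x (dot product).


Non-zero terms: ['0*-2', '0*-2', '1*-4', '2*-4']
Products: [0, 0, -4, -8]
y = sum = -12.

-12


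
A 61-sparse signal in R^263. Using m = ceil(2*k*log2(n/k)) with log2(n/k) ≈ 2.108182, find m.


log2(n/k) = log2(263/61) ≈ 2.108182.
2*k*log2(n/k) ≈ 2*61*2.108182 = 257.198204.
m = ceil(257.198204) = 258.

258


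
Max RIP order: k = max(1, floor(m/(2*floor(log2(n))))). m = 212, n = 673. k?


floor(log2(673)) = 9.
2*9 = 18.
m/(2*floor(log2(n))) = 212/18 ≈ 11.7778.
floor = 11.
k = max(1, 11) = 11.

11


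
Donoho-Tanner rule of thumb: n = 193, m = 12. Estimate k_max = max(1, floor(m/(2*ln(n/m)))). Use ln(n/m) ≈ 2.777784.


n/m = 193/12.
ln(n/m) ≈ 2.777784.
2*ln(n/m) ≈ 5.555568.
m/(2*ln(n/m)) ≈ 12/5.555568 ≈ 2.16.
floor = 2.
k_max = max(1, 2) = 2.

2


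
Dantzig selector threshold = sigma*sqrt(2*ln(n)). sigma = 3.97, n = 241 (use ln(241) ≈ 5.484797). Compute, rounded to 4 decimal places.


ln(241) ≈ 5.484797.
2*ln(n) ≈ 10.969594.
sqrt(2*ln(n)) ≈ sqrt(10.969594) ≈ 3.312038.
threshold ≈ 3.97*3.312038 = 13.14879086 ≈ 13.1488.

13.1488


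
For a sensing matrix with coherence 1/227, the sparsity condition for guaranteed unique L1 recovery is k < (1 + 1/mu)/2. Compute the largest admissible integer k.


1/mu = 227.
1 + 1/mu = 228.
(1 + 1/mu)/2 = 114 is an integer and the inequality is strict, so k_max = 114 - 1 = 113.

113


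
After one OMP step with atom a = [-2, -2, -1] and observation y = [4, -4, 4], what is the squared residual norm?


a^T a = 9.
a^T y = -4.
coeff = -4/9 = -4/9.
||r||^2 = 416/9.

416/9


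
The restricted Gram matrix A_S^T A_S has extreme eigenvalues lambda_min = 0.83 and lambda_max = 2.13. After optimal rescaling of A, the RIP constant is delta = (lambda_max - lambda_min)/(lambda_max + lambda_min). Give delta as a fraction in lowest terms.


lambda_max - lambda_min = 2.13 - 0.83 = 1.30.
lambda_max + lambda_min = 2.13 + 0.83 = 2.96.
delta = 1.30/2.96 = 130/296 = 65/148.

65/148


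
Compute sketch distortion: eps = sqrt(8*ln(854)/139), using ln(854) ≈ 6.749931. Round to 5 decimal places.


ln(854) ≈ 6.749931.
8*ln(N)/m ≈ 8*6.749931/139 ≈ 0.38848524.
eps = sqrt(0.38848524) ≈ 0.6232858 ≈ 0.62329.

0.62329


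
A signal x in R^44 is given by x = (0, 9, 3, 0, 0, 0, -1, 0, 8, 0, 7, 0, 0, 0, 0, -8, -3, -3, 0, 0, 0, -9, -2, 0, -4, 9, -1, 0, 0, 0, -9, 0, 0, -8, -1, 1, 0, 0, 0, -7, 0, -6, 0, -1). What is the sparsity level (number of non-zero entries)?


Non-zero positions: [1, 2, 6, 8, 10, 15, 16, 17, 21, 22, 24, 25, 26, 30, 33, 34, 35, 39, 41, 43].
Sparsity = 20.

20


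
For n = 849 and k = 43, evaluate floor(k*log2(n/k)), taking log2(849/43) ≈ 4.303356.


log2(n/k) = log2(849/43) ≈ 4.303356.
k*log2(n/k) ≈ 43*4.303356 = 185.044308.
floor(185.044308) = 185.

185


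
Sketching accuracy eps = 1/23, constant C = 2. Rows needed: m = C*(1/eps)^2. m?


1/eps = 23.
(1/eps)^2 = 529.
m = 2*529 = 1058.

1058


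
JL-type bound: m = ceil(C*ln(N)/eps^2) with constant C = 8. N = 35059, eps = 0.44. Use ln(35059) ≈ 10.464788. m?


ln(35059) ≈ 10.464788.
eps^2 = 0.44^2 = 0.1936.
C*ln(N)/eps^2 ≈ 8*10.464788/0.1936 ≈ 432.4293.
m = ceil(432.4293) = 433.

433


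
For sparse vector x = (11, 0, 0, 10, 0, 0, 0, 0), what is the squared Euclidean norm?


Non-zero entries: [(0, 11), (3, 10)]
Squares: [121, 100]
||x||_2^2 = sum = 221.

221


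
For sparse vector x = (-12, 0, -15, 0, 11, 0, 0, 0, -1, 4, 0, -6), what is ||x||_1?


Non-zero entries: [(0, -12), (2, -15), (4, 11), (8, -1), (9, 4), (11, -6)]
Absolute values: [12, 15, 11, 1, 4, 6]
||x||_1 = sum = 49.

49


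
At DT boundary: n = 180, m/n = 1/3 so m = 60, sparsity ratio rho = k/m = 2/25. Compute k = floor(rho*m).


m = 1/3*180 = 60.
rho = 2/25.
rho*m = 2/25*60 = 4.8.
k = floor(4.8) = 4.

4


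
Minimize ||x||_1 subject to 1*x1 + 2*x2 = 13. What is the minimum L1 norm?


Axis intercepts:
  x1 = 13, x2 = 0: L1 = 13
  x1 = 0, x2 = 13/2: L1 = 13/2
x* = (0, 13/2)
||x*||_1 = 13/2.

13/2


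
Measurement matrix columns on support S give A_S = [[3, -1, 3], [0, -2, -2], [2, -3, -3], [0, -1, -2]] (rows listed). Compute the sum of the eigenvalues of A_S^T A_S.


Sum of eigenvalues of A_S^T A_S = trace(A_S^T A_S) = sum of squared column norms of A_S.
A_S^T A_S diagonal: [13, 15, 26].
trace = 13 + 15 + 26 = 54.

54


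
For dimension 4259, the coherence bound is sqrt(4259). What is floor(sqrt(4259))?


65^2 = 4225 <= 4259 < 4356 = 66^2, so 65 <= sqrt(4259) < 66.
floor(sqrt(4259)) = 65.

65


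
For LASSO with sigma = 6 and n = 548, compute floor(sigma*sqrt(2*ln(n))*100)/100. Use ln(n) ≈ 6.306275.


ln(548) ≈ 6.306275.
2*ln(n) ≈ 12.61255.
sqrt(2*ln(n)) ≈ sqrt(12.61255) ≈ 3.551415.
lambda ≈ 6*3.551415 = 21.30849.
floor(lambda*100)/100 = 21.30.

21.30


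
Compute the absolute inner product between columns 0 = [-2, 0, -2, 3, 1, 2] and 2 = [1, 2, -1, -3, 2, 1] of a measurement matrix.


Inner product: -2*1 + 0*2 + -2*-1 + 3*-3 + 1*2 + 2*1
Products: [-2, 0, 2, -9, 2, 2]
Sum = -5.
|dot| = 5.

5


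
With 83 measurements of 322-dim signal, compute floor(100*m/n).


100*m/n = 100*83/322 ≈ 25.7764.
floor = 25.

25


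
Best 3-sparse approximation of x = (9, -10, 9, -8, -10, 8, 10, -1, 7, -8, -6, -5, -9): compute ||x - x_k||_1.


Sorted |x_i| descending: [10, 10, 10, 9, 9, 9, 8, 8, 8, 7, 6, 5, 1]
Keep top 3: [10, 10, 10]
Tail entries: [9, 9, 9, 8, 8, 8, 7, 6, 5, 1]
L1 error = sum of tail = 70.

70


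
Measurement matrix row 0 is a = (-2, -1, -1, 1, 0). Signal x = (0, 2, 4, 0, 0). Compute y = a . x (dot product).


Non-zero terms: ['-1*2', '-1*4']
Products: [-2, -4]
y = sum = -6.

-6


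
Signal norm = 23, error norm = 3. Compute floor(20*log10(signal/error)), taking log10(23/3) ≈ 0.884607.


||x||/||e|| = 23/3.
log10(23/3) ≈ 0.884607.
20*log10(||x||/||e||) ≈ 20*0.884607 = 17.69214.
floor(17.69214) = 17.

17


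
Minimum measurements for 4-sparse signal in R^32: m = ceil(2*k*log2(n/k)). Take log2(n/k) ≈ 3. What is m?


log2(n/k) = log2(32/4) ≈ 3.
2*k*log2(n/k) ≈ 2*4*3 = 24.
m = ceil(24) = 24.

24


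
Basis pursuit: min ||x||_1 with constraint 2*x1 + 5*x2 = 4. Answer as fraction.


Axis intercepts:
  x1 = 2, x2 = 0: L1 = 2
  x1 = 0, x2 = 4/5: L1 = 4/5
x* = (0, 4/5)
||x*||_1 = 4/5.

4/5


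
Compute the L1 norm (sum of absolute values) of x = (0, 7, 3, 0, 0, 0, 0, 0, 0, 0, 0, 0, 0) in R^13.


Non-zero entries: [(1, 7), (2, 3)]
Absolute values: [7, 3]
||x||_1 = sum = 10.

10


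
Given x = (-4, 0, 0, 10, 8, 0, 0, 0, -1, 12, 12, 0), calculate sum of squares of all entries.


Non-zero entries: [(0, -4), (3, 10), (4, 8), (8, -1), (9, 12), (10, 12)]
Squares: [16, 100, 64, 1, 144, 144]
||x||_2^2 = sum = 469.

469


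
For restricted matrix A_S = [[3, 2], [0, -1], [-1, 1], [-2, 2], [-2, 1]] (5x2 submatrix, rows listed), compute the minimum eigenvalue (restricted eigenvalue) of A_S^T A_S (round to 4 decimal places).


A_S^T A_S = [[18, -1], [-1, 11]].
trace = 29.
det = 197.
disc = trace^2 - 4*det = 841 - 4*197 = 53.
sqrt(53) ≈ 7.280110.
lam_min = (29 - sqrt(53))/2 ≈ (29 - 7.280110)/2 = 10.859945 ≈ 10.8599.

10.8599


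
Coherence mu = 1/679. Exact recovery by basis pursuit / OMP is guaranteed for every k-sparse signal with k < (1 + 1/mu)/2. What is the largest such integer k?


1/mu = 679.
1 + 1/mu = 680.
(1 + 1/mu)/2 = 340 is an integer and the inequality is strict, so k_max = 340 - 1 = 339.

339


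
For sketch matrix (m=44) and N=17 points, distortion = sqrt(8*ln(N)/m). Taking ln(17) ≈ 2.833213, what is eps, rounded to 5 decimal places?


ln(17) ≈ 2.833213.
8*ln(N)/m ≈ 8*2.833213/44 ≈ 0.51512964.
eps = sqrt(0.51512964) ≈ 0.7177253 ≈ 0.71773.

0.71773


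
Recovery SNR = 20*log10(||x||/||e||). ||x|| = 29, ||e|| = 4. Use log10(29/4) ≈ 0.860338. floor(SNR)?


||x||/||e|| = 29/4.
log10(29/4) ≈ 0.860338.
20*log10(||x||/||e||) ≈ 20*0.860338 = 17.20676.
floor(17.20676) = 17.

17


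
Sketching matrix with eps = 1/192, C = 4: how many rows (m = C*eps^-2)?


1/eps = 192.
(1/eps)^2 = 36864.
m = 4*36864 = 147456.

147456


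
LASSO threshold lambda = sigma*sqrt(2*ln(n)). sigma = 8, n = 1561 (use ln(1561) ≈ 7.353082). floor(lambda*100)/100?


ln(1561) ≈ 7.353082.
2*ln(n) ≈ 14.706164.
sqrt(2*ln(n)) ≈ sqrt(14.706164) ≈ 3.834862.
lambda ≈ 8*3.834862 = 30.678896.
floor(lambda*100)/100 = 30.67.

30.67


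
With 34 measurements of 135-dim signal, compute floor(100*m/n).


100*m/n = 100*34/135 ≈ 25.1852.
floor = 25.

25


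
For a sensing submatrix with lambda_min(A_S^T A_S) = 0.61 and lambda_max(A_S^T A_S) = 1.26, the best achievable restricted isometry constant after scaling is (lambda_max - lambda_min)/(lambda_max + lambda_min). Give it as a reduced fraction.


lambda_max - lambda_min = 1.26 - 0.61 = 0.65.
lambda_max + lambda_min = 1.26 + 0.61 = 1.87.
delta = 0.65/1.87 = 65/187.

65/187


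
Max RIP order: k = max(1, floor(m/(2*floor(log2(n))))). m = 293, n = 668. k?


floor(log2(668)) = 9.
2*9 = 18.
m/(2*floor(log2(n))) = 293/18 ≈ 16.2778.
floor = 16.
k = max(1, 16) = 16.

16


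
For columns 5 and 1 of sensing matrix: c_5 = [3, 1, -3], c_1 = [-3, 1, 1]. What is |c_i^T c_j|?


Inner product: 3*-3 + 1*1 + -3*1
Products: [-9, 1, -3]
Sum = -11.
|dot| = 11.

11


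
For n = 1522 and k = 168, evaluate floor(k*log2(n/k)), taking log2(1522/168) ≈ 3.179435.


log2(n/k) = log2(1522/168) ≈ 3.179435.
k*log2(n/k) ≈ 168*3.179435 = 534.14508.
floor(534.14508) = 534.

534


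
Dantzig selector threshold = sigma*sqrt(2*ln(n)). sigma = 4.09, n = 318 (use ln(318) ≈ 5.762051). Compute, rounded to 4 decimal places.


ln(318) ≈ 5.762051.
2*ln(n) ≈ 11.524102.
sqrt(2*ln(n)) ≈ sqrt(11.524102) ≈ 3.394717.
threshold ≈ 4.09*3.394717 = 13.88439253 ≈ 13.8844.

13.8844


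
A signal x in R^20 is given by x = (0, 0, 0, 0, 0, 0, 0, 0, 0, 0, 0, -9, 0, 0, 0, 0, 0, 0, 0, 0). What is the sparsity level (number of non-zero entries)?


Non-zero positions: [11].
Sparsity = 1.

1


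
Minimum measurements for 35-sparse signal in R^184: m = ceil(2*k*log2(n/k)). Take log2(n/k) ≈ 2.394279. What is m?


log2(n/k) = log2(184/35) ≈ 2.394279.
2*k*log2(n/k) ≈ 2*35*2.394279 = 167.59953.
m = ceil(167.59953) = 168.

168


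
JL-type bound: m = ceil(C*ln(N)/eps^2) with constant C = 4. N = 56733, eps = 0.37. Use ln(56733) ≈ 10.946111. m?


ln(56733) ≈ 10.946111.
eps^2 = 0.37^2 = 0.1369.
C*ln(N)/eps^2 ≈ 4*10.946111/0.1369 ≈ 319.8279.
m = ceil(319.8279) = 320.

320


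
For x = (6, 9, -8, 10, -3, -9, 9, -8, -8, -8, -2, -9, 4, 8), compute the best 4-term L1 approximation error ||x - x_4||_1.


Sorted |x_i| descending: [10, 9, 9, 9, 9, 8, 8, 8, 8, 8, 6, 4, 3, 2]
Keep top 4: [10, 9, 9, 9]
Tail entries: [9, 8, 8, 8, 8, 8, 6, 4, 3, 2]
L1 error = sum of tail = 64.

64


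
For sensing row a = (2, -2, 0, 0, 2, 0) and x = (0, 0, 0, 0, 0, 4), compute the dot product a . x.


Non-zero terms: ['0*4']
Products: [0]
y = sum = 0.

0


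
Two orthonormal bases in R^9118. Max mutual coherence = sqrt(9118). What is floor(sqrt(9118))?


95^2 = 9025 <= 9118 < 9216 = 96^2, so 95 <= sqrt(9118) < 96.
floor(sqrt(9118)) = 95.

95


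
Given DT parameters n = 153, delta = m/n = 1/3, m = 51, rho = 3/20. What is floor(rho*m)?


m = 1/3*153 = 51.
rho = 3/20.
rho*m = 3/20*51 = 7.65.
k = floor(7.65) = 7.

7


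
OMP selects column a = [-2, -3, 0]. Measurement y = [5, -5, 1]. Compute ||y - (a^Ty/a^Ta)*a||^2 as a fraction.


a^T a = 13.
a^T y = 5.
coeff = 5/13 = 5/13.
||r||^2 = 638/13.

638/13


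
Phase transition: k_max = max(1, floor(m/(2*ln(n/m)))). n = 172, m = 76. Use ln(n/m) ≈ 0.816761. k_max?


n/m = 172/76 = 43/19.
ln(n/m) ≈ 0.816761.
2*ln(n/m) ≈ 1.633522.
m/(2*ln(n/m)) ≈ 76/1.633522 ≈ 46.5252.
floor = 46.
k_max = max(1, 46) = 46.

46


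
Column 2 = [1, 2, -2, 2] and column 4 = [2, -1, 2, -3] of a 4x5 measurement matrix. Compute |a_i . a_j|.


Inner product: 1*2 + 2*-1 + -2*2 + 2*-3
Products: [2, -2, -4, -6]
Sum = -10.
|dot| = 10.

10


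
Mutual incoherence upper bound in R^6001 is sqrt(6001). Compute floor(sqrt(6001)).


77^2 = 5929 <= 6001 < 6084 = 78^2, so 77 <= sqrt(6001) < 78.
floor(sqrt(6001)) = 77.

77


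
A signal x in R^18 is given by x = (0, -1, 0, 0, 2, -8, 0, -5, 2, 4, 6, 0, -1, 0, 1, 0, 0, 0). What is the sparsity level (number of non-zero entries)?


Non-zero positions: [1, 4, 5, 7, 8, 9, 10, 12, 14].
Sparsity = 9.

9


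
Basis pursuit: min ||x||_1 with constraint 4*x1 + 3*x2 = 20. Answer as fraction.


Axis intercepts:
  x1 = 5, x2 = 0: L1 = 5
  x1 = 0, x2 = 20/3: L1 = 20/3
x* = (5, 0)
||x*||_1 = 5.

5


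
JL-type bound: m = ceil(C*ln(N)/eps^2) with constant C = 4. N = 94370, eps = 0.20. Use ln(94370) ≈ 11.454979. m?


ln(94370) ≈ 11.454979.
eps^2 = 0.20^2 = 0.04.
C*ln(N)/eps^2 ≈ 4*11.454979/0.04 ≈ 1145.4979.
m = ceil(1145.4979) = 1146.

1146


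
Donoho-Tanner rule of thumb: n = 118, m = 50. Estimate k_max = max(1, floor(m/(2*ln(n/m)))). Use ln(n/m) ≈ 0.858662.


n/m = 118/50 = 59/25.
ln(n/m) ≈ 0.858662.
2*ln(n/m) ≈ 1.717324.
m/(2*ln(n/m)) ≈ 50/1.717324 ≈ 29.1151.
floor = 29.
k_max = max(1, 29) = 29.

29


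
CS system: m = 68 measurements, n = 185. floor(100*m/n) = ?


100*m/n = 100*68/185 ≈ 36.7568.
floor = 36.

36


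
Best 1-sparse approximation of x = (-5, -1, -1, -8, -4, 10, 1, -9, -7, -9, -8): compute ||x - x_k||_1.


Sorted |x_i| descending: [10, 9, 9, 8, 8, 7, 5, 4, 1, 1, 1]
Keep top 1: [10]
Tail entries: [9, 9, 8, 8, 7, 5, 4, 1, 1, 1]
L1 error = sum of tail = 53.

53


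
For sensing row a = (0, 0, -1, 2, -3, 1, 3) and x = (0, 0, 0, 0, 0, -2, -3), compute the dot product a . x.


Non-zero terms: ['1*-2', '3*-3']
Products: [-2, -9]
y = sum = -11.

-11


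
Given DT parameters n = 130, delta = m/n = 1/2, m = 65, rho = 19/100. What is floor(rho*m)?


m = 1/2*130 = 65.
rho = 19/100.
rho*m = 19/100*65 = 12.35.
k = floor(12.35) = 12.

12


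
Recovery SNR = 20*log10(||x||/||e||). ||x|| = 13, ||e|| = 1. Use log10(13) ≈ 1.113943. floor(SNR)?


||x||/||e|| = 13/1 = 13.
log10(13) ≈ 1.113943.
20*log10(||x||/||e||) ≈ 20*1.113943 = 22.27886.
floor(22.27886) = 22.

22


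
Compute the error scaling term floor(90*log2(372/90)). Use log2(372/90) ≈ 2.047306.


log2(n/k) = log2(372/90) ≈ 2.047306.
k*log2(n/k) ≈ 90*2.047306 = 184.25754.
floor(184.25754) = 184.

184


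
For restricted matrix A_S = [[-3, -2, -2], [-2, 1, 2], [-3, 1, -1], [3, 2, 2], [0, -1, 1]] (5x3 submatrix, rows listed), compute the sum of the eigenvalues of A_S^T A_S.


Sum of eigenvalues of A_S^T A_S = trace(A_S^T A_S) = sum of squared column norms of A_S.
A_S^T A_S diagonal: [31, 11, 14].
trace = 31 + 11 + 14 = 56.

56


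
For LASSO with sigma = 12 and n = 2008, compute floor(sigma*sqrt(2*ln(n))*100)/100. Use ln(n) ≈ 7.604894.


ln(2008) ≈ 7.604894.
2*ln(n) ≈ 15.209788.
sqrt(2*ln(n)) ≈ sqrt(15.209788) ≈ 3.899973.
lambda ≈ 12*3.899973 = 46.799676.
floor(lambda*100)/100 = 46.79.

46.79


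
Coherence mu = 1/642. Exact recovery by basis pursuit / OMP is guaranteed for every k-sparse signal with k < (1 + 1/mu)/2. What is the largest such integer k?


1/mu = 642.
1 + 1/mu = 643.
(1 + 1/mu)/2 = 321.5 is not an integer, so k_max = floor(321.5) = 321.

321


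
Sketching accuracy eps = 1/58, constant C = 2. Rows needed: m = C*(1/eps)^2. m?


1/eps = 58.
(1/eps)^2 = 3364.
m = 2*3364 = 6728.

6728


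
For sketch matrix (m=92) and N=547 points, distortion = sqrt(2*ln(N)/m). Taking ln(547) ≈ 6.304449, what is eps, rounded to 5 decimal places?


ln(547) ≈ 6.304449.
2*ln(N)/m ≈ 2*6.304449/92 ≈ 0.13705324.
eps = sqrt(0.13705324) ≈ 0.370207 ≈ 0.37021.

0.37021


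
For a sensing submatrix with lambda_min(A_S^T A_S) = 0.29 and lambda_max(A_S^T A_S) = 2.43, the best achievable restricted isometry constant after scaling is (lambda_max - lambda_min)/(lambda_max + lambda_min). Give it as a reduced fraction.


lambda_max - lambda_min = 2.43 - 0.29 = 2.14.
lambda_max + lambda_min = 2.43 + 0.29 = 2.72.
delta = 2.14/2.72 = 214/272 = 107/136.

107/136


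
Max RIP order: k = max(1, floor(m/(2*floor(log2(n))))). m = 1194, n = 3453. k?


floor(log2(3453)) = 11.
2*11 = 22.
m/(2*floor(log2(n))) = 1194/22 ≈ 54.2727.
floor = 54.
k = max(1, 54) = 54.

54


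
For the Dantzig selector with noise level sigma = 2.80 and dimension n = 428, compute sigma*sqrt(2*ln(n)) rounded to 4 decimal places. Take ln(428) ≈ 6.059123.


ln(428) ≈ 6.059123.
2*ln(n) ≈ 12.118246.
sqrt(2*ln(n)) ≈ sqrt(12.118246) ≈ 3.481127.
threshold ≈ 2.80*3.481127 = 9.7471556 ≈ 9.7472.

9.7472


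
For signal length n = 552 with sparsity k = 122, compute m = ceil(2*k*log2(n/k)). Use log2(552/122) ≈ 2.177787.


log2(n/k) = log2(552/122) ≈ 2.177787.
2*k*log2(n/k) ≈ 2*122*2.177787 = 531.380028.
m = ceil(531.380028) = 532.

532


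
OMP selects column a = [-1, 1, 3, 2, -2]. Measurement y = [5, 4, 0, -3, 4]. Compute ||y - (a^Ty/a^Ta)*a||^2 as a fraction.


a^T a = 19.
a^T y = -15.
coeff = -15/19 = -15/19.
||r||^2 = 1029/19.

1029/19


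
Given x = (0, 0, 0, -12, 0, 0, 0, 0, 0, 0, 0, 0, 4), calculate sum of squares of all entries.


Non-zero entries: [(3, -12), (12, 4)]
Squares: [144, 16]
||x||_2^2 = sum = 160.

160


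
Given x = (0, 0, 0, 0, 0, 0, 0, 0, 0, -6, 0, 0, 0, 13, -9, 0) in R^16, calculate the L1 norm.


Non-zero entries: [(9, -6), (13, 13), (14, -9)]
Absolute values: [6, 13, 9]
||x||_1 = sum = 28.

28


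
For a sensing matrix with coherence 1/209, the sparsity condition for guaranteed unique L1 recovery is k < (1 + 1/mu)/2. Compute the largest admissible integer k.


1/mu = 209.
1 + 1/mu = 210.
(1 + 1/mu)/2 = 105 is an integer and the inequality is strict, so k_max = 105 - 1 = 104.

104


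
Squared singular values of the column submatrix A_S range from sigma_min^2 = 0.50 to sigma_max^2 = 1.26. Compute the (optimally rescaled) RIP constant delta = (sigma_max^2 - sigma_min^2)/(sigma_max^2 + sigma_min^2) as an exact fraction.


lambda_max - lambda_min = 1.26 - 0.50 = 0.76.
lambda_max + lambda_min = 1.26 + 0.50 = 1.76.
delta = 0.76/1.76 = 76/176 = 19/44.

19/44


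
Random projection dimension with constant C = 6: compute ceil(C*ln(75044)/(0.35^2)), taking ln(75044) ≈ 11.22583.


ln(75044) ≈ 11.22583.
eps^2 = 0.35^2 = 0.1225.
C*ln(N)/eps^2 ≈ 6*11.22583/0.1225 ≈ 549.8366.
m = ceil(549.8366) = 550.

550


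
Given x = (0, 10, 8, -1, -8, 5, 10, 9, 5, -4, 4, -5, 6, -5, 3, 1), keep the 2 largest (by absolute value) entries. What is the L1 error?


Sorted |x_i| descending: [10, 10, 9, 8, 8, 6, 5, 5, 5, 5, 4, 4, 3, 1, 1, 0]
Keep top 2: [10, 10]
Tail entries: [9, 8, 8, 6, 5, 5, 5, 5, 4, 4, 3, 1, 1, 0]
L1 error = sum of tail = 64.

64


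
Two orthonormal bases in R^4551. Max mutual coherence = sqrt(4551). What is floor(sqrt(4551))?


67^2 = 4489 <= 4551 < 4624 = 68^2, so 67 <= sqrt(4551) < 68.
floor(sqrt(4551)) = 67.

67


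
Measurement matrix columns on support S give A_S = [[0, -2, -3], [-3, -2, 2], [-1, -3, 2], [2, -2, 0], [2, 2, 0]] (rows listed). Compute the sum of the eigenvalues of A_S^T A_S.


Sum of eigenvalues of A_S^T A_S = trace(A_S^T A_S) = sum of squared column norms of A_S.
A_S^T A_S diagonal: [18, 25, 17].
trace = 18 + 25 + 17 = 60.

60


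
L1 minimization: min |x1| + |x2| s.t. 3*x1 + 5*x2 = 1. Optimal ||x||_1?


Axis intercepts:
  x1 = 1/3, x2 = 0: L1 = 1/3
  x1 = 0, x2 = 1/5: L1 = 1/5
x* = (0, 1/5)
||x*||_1 = 1/5.

1/5


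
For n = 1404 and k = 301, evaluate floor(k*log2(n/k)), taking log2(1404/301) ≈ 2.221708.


log2(n/k) = log2(1404/301) ≈ 2.221708.
k*log2(n/k) ≈ 301*2.221708 = 668.734108.
floor(668.734108) = 668.

668


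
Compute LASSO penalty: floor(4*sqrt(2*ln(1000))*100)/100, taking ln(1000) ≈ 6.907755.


ln(1000) ≈ 6.907755.
2*ln(n) ≈ 13.81551.
sqrt(2*ln(n)) ≈ sqrt(13.81551) ≈ 3.716922.
lambda ≈ 4*3.716922 = 14.867688.
floor(lambda*100)/100 = 14.86.

14.86


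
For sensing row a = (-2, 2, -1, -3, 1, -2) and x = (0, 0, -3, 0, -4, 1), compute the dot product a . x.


Non-zero terms: ['-1*-3', '1*-4', '-2*1']
Products: [3, -4, -2]
y = sum = -3.

-3


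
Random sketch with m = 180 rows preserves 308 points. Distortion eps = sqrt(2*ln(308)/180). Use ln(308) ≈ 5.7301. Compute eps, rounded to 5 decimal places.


ln(308) ≈ 5.7301.
2*ln(N)/m ≈ 2*5.7301/180 ≈ 0.06366778.
eps = sqrt(0.06366778) ≈ 0.2523248 ≈ 0.25232.

0.25232


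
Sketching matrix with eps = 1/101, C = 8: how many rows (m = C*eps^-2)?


1/eps = 101.
(1/eps)^2 = 10201.
m = 8*10201 = 81608.

81608


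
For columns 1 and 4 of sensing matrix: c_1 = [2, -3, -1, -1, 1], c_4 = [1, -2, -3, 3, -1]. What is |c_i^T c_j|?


Inner product: 2*1 + -3*-2 + -1*-3 + -1*3 + 1*-1
Products: [2, 6, 3, -3, -1]
Sum = 7.
|dot| = 7.

7


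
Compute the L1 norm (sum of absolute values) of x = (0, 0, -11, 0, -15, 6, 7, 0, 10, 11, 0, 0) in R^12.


Non-zero entries: [(2, -11), (4, -15), (5, 6), (6, 7), (8, 10), (9, 11)]
Absolute values: [11, 15, 6, 7, 10, 11]
||x||_1 = sum = 60.

60


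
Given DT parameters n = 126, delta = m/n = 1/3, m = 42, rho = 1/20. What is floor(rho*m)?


m = 1/3*126 = 42.
rho = 1/20.
rho*m = 1/20*42 = 2.1.
k = floor(2.1) = 2.

2


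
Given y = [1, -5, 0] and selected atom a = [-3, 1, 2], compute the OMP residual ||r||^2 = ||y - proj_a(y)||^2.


a^T a = 14.
a^T y = -8.
coeff = -8/14 = -4/7.
||r||^2 = 150/7.

150/7


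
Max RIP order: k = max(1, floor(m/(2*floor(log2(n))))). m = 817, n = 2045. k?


floor(log2(2045)) = 10.
2*10 = 20.
m/(2*floor(log2(n))) = 817/20 ≈ 40.85.
floor = 40.
k = max(1, 40) = 40.

40


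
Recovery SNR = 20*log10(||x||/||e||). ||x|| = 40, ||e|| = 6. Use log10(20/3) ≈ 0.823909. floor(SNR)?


||x||/||e|| = 40/6 = 20/3.
log10(20/3) ≈ 0.823909.
20*log10(||x||/||e||) ≈ 20*0.823909 = 16.47818.
floor(16.47818) = 16.

16


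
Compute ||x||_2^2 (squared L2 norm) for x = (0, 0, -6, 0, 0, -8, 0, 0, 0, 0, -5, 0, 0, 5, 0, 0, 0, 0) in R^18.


Non-zero entries: [(2, -6), (5, -8), (10, -5), (13, 5)]
Squares: [36, 64, 25, 25]
||x||_2^2 = sum = 150.

150


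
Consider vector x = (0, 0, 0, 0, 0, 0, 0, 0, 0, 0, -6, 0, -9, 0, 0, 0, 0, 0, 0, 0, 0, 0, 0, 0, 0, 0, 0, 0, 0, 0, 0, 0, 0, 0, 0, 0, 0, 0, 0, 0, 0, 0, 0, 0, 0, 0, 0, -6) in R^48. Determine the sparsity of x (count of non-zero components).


Non-zero positions: [10, 12, 47].
Sparsity = 3.

3


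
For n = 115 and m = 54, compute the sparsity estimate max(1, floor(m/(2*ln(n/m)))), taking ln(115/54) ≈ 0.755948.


n/m = 115/54.
ln(n/m) ≈ 0.755948.
2*ln(n/m) ≈ 1.511896.
m/(2*ln(n/m)) ≈ 54/1.511896 ≈ 35.7167.
floor = 35.
k_max = max(1, 35) = 35.

35


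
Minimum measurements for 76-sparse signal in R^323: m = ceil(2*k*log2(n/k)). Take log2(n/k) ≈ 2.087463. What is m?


log2(n/k) = log2(323/76) ≈ 2.087463.
2*k*log2(n/k) ≈ 2*76*2.087463 = 317.294376.
m = ceil(317.294376) = 318.

318


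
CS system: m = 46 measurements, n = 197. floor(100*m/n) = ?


100*m/n = 100*46/197 ≈ 23.3503.
floor = 23.

23


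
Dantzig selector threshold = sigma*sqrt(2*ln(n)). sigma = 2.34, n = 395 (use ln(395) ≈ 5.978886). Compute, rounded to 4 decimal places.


ln(395) ≈ 5.978886.
2*ln(n) ≈ 11.957772.
sqrt(2*ln(n)) ≈ sqrt(11.957772) ≈ 3.458001.
threshold ≈ 2.34*3.458001 = 8.09172234 ≈ 8.0917.

8.0917


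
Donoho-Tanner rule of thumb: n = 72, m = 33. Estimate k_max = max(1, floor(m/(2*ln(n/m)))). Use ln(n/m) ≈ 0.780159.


n/m = 72/33 = 24/11.
ln(n/m) ≈ 0.780159.
2*ln(n/m) ≈ 1.560318.
m/(2*ln(n/m)) ≈ 33/1.560318 ≈ 21.1495.
floor = 21.
k_max = max(1, 21) = 21.

21


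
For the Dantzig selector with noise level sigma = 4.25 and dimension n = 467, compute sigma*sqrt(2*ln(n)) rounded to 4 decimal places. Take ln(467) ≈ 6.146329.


ln(467) ≈ 6.146329.
2*ln(n) ≈ 12.292658.
sqrt(2*ln(n)) ≈ sqrt(12.292658) ≈ 3.506089.
threshold ≈ 4.25*3.506089 = 14.90087825 ≈ 14.9009.

14.9009


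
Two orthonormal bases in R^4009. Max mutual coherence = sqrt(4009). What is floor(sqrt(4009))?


63^2 = 3969 <= 4009 < 4096 = 64^2, so 63 <= sqrt(4009) < 64.
floor(sqrt(4009)) = 63.

63


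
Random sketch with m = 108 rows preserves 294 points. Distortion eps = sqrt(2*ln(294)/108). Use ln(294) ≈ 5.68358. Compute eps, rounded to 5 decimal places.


ln(294) ≈ 5.68358.
2*ln(N)/m ≈ 2*5.68358/108 ≈ 0.10525148.
eps = sqrt(0.10525148) ≈ 0.3244248 ≈ 0.32442.

0.32442


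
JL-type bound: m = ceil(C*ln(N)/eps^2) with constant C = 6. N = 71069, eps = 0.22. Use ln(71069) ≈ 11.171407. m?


ln(71069) ≈ 11.171407.
eps^2 = 0.22^2 = 0.0484.
C*ln(N)/eps^2 ≈ 6*11.171407/0.0484 ≈ 1384.8852.
m = ceil(1384.8852) = 1385.

1385


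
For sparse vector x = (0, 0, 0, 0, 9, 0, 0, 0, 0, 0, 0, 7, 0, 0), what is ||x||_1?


Non-zero entries: [(4, 9), (11, 7)]
Absolute values: [9, 7]
||x||_1 = sum = 16.

16


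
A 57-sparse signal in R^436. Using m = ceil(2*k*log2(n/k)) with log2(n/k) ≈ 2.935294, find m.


log2(n/k) = log2(436/57) ≈ 2.935294.
2*k*log2(n/k) ≈ 2*57*2.935294 = 334.623516.
m = ceil(334.623516) = 335.

335


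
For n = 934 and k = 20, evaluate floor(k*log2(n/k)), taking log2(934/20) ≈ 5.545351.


log2(n/k) = log2(934/20) ≈ 5.545351.
k*log2(n/k) ≈ 20*5.545351 = 110.90702.
floor(110.90702) = 110.

110


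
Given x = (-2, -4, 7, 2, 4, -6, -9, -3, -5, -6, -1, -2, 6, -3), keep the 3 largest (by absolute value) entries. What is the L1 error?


Sorted |x_i| descending: [9, 7, 6, 6, 6, 5, 4, 4, 3, 3, 2, 2, 2, 1]
Keep top 3: [9, 7, 6]
Tail entries: [6, 6, 5, 4, 4, 3, 3, 2, 2, 2, 1]
L1 error = sum of tail = 38.

38


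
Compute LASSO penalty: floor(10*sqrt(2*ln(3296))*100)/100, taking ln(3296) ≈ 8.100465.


ln(3296) ≈ 8.100465.
2*ln(n) ≈ 16.20093.
sqrt(2*ln(n)) ≈ sqrt(16.20093) ≈ 4.025038.
lambda ≈ 10*4.025038 = 40.25038.
floor(lambda*100)/100 = 40.25.

40.25


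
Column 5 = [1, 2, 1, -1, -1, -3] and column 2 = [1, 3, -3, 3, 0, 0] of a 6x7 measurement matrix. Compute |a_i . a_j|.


Inner product: 1*1 + 2*3 + 1*-3 + -1*3 + -1*0 + -3*0
Products: [1, 6, -3, -3, 0, 0]
Sum = 1.
|dot| = 1.

1


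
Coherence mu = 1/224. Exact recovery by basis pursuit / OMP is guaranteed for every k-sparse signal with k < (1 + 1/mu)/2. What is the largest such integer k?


1/mu = 224.
1 + 1/mu = 225.
(1 + 1/mu)/2 = 112.5 is not an integer, so k_max = floor(112.5) = 112.

112


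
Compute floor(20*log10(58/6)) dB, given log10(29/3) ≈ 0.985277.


||x||/||e|| = 58/6 = 29/3.
log10(29/3) ≈ 0.985277.
20*log10(||x||/||e||) ≈ 20*0.985277 = 19.70554.
floor(19.70554) = 19.

19


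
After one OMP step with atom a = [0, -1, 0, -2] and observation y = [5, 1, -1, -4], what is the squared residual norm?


a^T a = 5.
a^T y = 7.
coeff = 7/5 = 7/5.
||r||^2 = 166/5.

166/5


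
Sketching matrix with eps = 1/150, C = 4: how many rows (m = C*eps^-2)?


1/eps = 150.
(1/eps)^2 = 22500.
m = 4*22500 = 90000.

90000


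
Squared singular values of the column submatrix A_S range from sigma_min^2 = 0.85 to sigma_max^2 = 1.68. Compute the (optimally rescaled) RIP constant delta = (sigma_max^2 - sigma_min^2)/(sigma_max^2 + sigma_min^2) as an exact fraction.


lambda_max - lambda_min = 1.68 - 0.85 = 0.83.
lambda_max + lambda_min = 1.68 + 0.85 = 2.53.
delta = 0.83/2.53 = 83/253.

83/253


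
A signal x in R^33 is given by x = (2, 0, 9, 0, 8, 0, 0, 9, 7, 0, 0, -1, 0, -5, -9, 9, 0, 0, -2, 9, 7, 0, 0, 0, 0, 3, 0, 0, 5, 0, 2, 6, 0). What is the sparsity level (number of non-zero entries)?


Non-zero positions: [0, 2, 4, 7, 8, 11, 13, 14, 15, 18, 19, 20, 25, 28, 30, 31].
Sparsity = 16.

16


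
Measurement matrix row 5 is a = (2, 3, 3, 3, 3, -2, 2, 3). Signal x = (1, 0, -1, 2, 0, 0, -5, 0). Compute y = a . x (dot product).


Non-zero terms: ['2*1', '3*-1', '3*2', '2*-5']
Products: [2, -3, 6, -10]
y = sum = -5.

-5


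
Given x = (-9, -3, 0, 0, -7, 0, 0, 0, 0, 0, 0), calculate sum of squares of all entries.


Non-zero entries: [(0, -9), (1, -3), (4, -7)]
Squares: [81, 9, 49]
||x||_2^2 = sum = 139.

139


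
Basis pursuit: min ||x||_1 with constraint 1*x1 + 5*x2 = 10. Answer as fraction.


Axis intercepts:
  x1 = 10, x2 = 0: L1 = 10
  x1 = 0, x2 = 2: L1 = 2
x* = (0, 2)
||x*||_1 = 2.

2


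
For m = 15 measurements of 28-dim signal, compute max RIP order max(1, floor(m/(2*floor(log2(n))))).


floor(log2(28)) = 4.
2*4 = 8.
m/(2*floor(log2(n))) = 15/8 ≈ 1.875.
floor = 1.
k = max(1, 1) = 1.

1


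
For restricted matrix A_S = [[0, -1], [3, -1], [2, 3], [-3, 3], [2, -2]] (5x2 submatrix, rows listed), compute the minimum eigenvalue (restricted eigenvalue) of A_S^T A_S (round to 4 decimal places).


A_S^T A_S = [[26, -10], [-10, 24]].
trace = 50.
det = 524.
disc = trace^2 - 4*det = 2500 - 4*524 = 404.
sqrt(404) ≈ 20.099751.
lam_min = (50 - sqrt(404))/2 ≈ (50 - 20.099751)/2 = 14.9501245 ≈ 14.9501.

14.9501


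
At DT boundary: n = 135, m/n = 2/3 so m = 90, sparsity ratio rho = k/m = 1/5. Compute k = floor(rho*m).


m = 2/3*135 = 90.
rho = 1/5.
rho*m = 1/5*90 = 18.
k = floor(18) = 18.

18


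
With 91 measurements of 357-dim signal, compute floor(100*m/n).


100*m/n = 100*91/357 ≈ 25.4902.
floor = 25.

25


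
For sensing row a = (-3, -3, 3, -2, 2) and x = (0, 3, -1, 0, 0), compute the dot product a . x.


Non-zero terms: ['-3*3', '3*-1']
Products: [-9, -3]
y = sum = -12.

-12


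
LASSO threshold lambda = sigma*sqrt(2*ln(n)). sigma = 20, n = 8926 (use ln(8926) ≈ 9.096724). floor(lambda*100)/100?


ln(8926) ≈ 9.096724.
2*ln(n) ≈ 18.193448.
sqrt(2*ln(n)) ≈ sqrt(18.193448) ≈ 4.265378.
lambda ≈ 20*4.265378 = 85.30756.
floor(lambda*100)/100 = 85.30.

85.30


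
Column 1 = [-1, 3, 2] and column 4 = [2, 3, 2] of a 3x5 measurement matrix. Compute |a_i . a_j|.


Inner product: -1*2 + 3*3 + 2*2
Products: [-2, 9, 4]
Sum = 11.
|dot| = 11.

11


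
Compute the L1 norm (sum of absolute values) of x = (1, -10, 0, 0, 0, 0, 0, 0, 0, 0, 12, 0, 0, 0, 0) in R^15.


Non-zero entries: [(0, 1), (1, -10), (10, 12)]
Absolute values: [1, 10, 12]
||x||_1 = sum = 23.

23


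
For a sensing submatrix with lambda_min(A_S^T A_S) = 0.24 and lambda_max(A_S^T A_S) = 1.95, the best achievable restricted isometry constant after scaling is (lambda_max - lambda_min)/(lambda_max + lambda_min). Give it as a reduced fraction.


lambda_max - lambda_min = 1.95 - 0.24 = 1.71.
lambda_max + lambda_min = 1.95 + 0.24 = 2.19.
delta = 1.71/2.19 = 171/219 = 57/73.

57/73


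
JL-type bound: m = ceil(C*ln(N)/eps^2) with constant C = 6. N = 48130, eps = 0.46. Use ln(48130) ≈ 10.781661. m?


ln(48130) ≈ 10.781661.
eps^2 = 0.46^2 = 0.2116.
C*ln(N)/eps^2 ≈ 6*10.781661/0.2116 ≈ 305.7182.
m = ceil(305.7182) = 306.

306


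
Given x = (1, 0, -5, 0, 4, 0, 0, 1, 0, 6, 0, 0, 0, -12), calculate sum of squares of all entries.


Non-zero entries: [(0, 1), (2, -5), (4, 4), (7, 1), (9, 6), (13, -12)]
Squares: [1, 25, 16, 1, 36, 144]
||x||_2^2 = sum = 223.

223


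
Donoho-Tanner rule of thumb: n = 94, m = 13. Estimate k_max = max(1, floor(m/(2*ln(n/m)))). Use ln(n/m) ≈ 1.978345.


n/m = 94/13.
ln(n/m) ≈ 1.978345.
2*ln(n/m) ≈ 3.95669.
m/(2*ln(n/m)) ≈ 13/3.95669 ≈ 3.2856.
floor = 3.
k_max = max(1, 3) = 3.

3


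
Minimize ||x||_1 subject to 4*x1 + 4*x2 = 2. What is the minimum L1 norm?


Axis intercepts:
  x1 = 1/2, x2 = 0: L1 = 1/2
  x1 = 0, x2 = 1/2: L1 = 1/2
x* = (1/2, 0)
||x*||_1 = 1/2.

1/2


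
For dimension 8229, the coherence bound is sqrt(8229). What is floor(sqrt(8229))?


90^2 = 8100 <= 8229 < 8281 = 91^2, so 90 <= sqrt(8229) < 91.
floor(sqrt(8229)) = 90.

90


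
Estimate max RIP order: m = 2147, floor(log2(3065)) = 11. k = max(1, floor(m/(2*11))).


floor(log2(3065)) = 11.
2*11 = 22.
m/(2*floor(log2(n))) = 2147/22 ≈ 97.5909.
floor = 97.
k = max(1, 97) = 97.

97


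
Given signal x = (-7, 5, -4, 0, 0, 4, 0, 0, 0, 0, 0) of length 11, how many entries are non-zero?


Non-zero positions: [0, 1, 2, 5].
Sparsity = 4.

4


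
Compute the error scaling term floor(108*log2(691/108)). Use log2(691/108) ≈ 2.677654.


log2(n/k) = log2(691/108) ≈ 2.677654.
k*log2(n/k) ≈ 108*2.677654 = 289.186632.
floor(289.186632) = 289.

289


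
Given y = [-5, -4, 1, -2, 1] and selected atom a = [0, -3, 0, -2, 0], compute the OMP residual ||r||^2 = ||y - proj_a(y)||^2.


a^T a = 13.
a^T y = 16.
coeff = 16/13 = 16/13.
||r||^2 = 355/13.

355/13


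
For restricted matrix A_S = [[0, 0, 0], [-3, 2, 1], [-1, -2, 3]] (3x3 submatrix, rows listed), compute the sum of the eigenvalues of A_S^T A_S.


Sum of eigenvalues of A_S^T A_S = trace(A_S^T A_S) = sum of squared column norms of A_S.
A_S^T A_S diagonal: [10, 8, 10].
trace = 10 + 8 + 10 = 28.

28


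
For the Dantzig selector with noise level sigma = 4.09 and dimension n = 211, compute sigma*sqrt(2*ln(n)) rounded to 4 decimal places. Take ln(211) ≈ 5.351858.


ln(211) ≈ 5.351858.
2*ln(n) ≈ 10.703716.
sqrt(2*ln(n)) ≈ sqrt(10.703716) ≈ 3.271653.
threshold ≈ 4.09*3.271653 = 13.38106077 ≈ 13.3811.

13.3811


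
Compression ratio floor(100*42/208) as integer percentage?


100*m/n = 100*42/208 ≈ 20.1923.
floor = 20.

20


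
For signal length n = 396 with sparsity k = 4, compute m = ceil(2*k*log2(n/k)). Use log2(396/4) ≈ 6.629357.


log2(n/k) = log2(396/4) ≈ 6.629357.
2*k*log2(n/k) ≈ 2*4*6.629357 = 53.034856.
m = ceil(53.034856) = 54.

54


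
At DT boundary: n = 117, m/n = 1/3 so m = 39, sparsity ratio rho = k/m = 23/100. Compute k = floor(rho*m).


m = 1/3*117 = 39.
rho = 23/100.
rho*m = 23/100*39 = 8.97.
k = floor(8.97) = 8.

8


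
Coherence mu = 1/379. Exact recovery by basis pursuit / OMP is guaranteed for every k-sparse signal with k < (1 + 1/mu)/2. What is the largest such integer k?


1/mu = 379.
1 + 1/mu = 380.
(1 + 1/mu)/2 = 190 is an integer and the inequality is strict, so k_max = 190 - 1 = 189.

189


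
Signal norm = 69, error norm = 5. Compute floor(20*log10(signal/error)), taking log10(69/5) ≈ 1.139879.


||x||/||e|| = 69/5.
log10(69/5) ≈ 1.139879.
20*log10(||x||/||e||) ≈ 20*1.139879 = 22.79758.
floor(22.79758) = 22.

22


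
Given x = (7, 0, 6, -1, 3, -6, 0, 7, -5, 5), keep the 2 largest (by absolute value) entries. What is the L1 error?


Sorted |x_i| descending: [7, 7, 6, 6, 5, 5, 3, 1, 0, 0]
Keep top 2: [7, 7]
Tail entries: [6, 6, 5, 5, 3, 1, 0, 0]
L1 error = sum of tail = 26.

26


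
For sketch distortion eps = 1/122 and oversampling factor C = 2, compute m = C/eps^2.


1/eps = 122.
(1/eps)^2 = 14884.
m = 2*14884 = 29768.

29768


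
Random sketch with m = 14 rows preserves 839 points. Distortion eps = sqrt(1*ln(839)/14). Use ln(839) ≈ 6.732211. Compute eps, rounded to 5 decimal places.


ln(839) ≈ 6.732211.
1*ln(N)/m ≈ 1*6.732211/14 ≈ 0.48087221.
eps = sqrt(0.48087221) ≈ 0.6934495 ≈ 0.69345.

0.69345


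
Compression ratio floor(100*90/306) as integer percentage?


100*m/n = 100*90/306 ≈ 29.4118.
floor = 29.

29


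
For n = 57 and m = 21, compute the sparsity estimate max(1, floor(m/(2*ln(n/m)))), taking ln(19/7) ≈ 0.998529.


n/m = 57/21 = 19/7.
ln(n/m) ≈ 0.998529.
2*ln(n/m) ≈ 1.997058.
m/(2*ln(n/m)) ≈ 21/1.997058 ≈ 10.5155.
floor = 10.
k_max = max(1, 10) = 10.

10


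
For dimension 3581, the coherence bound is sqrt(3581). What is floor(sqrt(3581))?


59^2 = 3481 <= 3581 < 3600 = 60^2, so 59 <= sqrt(3581) < 60.
floor(sqrt(3581)) = 59.

59


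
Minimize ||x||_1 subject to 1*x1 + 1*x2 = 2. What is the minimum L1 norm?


Axis intercepts:
  x1 = 2, x2 = 0: L1 = 2
  x1 = 0, x2 = 2: L1 = 2
x* = (2, 0)
||x*||_1 = 2.

2


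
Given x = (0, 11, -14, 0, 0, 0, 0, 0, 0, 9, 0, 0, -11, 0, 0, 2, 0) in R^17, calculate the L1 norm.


Non-zero entries: [(1, 11), (2, -14), (9, 9), (12, -11), (15, 2)]
Absolute values: [11, 14, 9, 11, 2]
||x||_1 = sum = 47.

47


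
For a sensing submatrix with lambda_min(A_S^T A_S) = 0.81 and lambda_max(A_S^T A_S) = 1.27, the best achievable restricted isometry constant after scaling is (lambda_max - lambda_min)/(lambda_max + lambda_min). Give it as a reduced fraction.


lambda_max - lambda_min = 1.27 - 0.81 = 0.46.
lambda_max + lambda_min = 1.27 + 0.81 = 2.08.
delta = 0.46/2.08 = 46/208 = 23/104.

23/104


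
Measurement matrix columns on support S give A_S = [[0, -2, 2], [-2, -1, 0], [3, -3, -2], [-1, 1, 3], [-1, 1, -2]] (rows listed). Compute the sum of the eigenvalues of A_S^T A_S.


Sum of eigenvalues of A_S^T A_S = trace(A_S^T A_S) = sum of squared column norms of A_S.
A_S^T A_S diagonal: [15, 16, 21].
trace = 15 + 16 + 21 = 52.

52


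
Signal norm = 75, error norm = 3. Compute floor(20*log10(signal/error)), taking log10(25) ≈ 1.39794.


||x||/||e|| = 75/3 = 25.
log10(25) ≈ 1.39794.
20*log10(||x||/||e||) ≈ 20*1.39794 = 27.9588.
floor(27.9588) = 27.

27


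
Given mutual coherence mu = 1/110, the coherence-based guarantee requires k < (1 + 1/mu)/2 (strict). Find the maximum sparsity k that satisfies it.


1/mu = 110.
1 + 1/mu = 111.
(1 + 1/mu)/2 = 55.5 is not an integer, so k_max = floor(55.5) = 55.

55


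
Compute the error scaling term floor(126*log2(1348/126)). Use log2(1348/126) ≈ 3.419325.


log2(n/k) = log2(1348/126) ≈ 3.419325.
k*log2(n/k) ≈ 126*3.419325 = 430.83495.
floor(430.83495) = 430.

430


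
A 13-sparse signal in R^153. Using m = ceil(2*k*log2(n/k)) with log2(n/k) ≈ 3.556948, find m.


log2(n/k) = log2(153/13) ≈ 3.556948.
2*k*log2(n/k) ≈ 2*13*3.556948 = 92.480648.
m = ceil(92.480648) = 93.

93


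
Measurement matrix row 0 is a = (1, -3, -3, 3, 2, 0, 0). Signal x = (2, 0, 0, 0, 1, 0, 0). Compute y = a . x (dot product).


Non-zero terms: ['1*2', '2*1']
Products: [2, 2]
y = sum = 4.

4


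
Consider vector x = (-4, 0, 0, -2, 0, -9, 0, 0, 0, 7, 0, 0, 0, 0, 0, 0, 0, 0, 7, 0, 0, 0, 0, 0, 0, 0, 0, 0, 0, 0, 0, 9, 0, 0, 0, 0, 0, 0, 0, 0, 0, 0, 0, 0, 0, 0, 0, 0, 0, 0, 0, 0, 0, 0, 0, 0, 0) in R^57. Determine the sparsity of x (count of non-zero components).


Non-zero positions: [0, 3, 5, 9, 18, 31].
Sparsity = 6.

6


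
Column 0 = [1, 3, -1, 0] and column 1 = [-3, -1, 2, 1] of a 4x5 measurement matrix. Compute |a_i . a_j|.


Inner product: 1*-3 + 3*-1 + -1*2 + 0*1
Products: [-3, -3, -2, 0]
Sum = -8.
|dot| = 8.

8


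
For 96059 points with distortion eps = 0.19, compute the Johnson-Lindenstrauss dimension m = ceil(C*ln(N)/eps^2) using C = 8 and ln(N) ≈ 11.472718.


ln(96059) ≈ 11.472718.
eps^2 = 0.19^2 = 0.0361.
C*ln(N)/eps^2 ≈ 8*11.472718/0.0361 ≈ 2542.4306.
m = ceil(2542.4306) = 2543.

2543


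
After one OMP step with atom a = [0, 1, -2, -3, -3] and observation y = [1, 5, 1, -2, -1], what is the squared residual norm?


a^T a = 23.
a^T y = 12.
coeff = 12/23 = 12/23.
||r||^2 = 592/23.

592/23


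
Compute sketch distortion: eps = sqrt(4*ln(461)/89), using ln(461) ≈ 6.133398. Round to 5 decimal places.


ln(461) ≈ 6.133398.
4*ln(N)/m ≈ 4*6.133398/89 ≈ 0.27565834.
eps = sqrt(0.27565834) ≈ 0.5250318 ≈ 0.52503.

0.52503
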